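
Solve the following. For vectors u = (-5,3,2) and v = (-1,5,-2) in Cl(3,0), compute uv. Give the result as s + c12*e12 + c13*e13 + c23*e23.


In Cl(3,0): e_i^2 = 1, e_ie_j = -e_je_i for i != j.
Scalar part = u . v = (-5)*(-1) + 3*5 + 2*(-2)
= 5 + 15 + (-4) = 16
e12 coeff = (-5)*5 - 3*(-1) = -25 - (-3) = -22
e13 coeff = (-5)*(-2) - 2*(-1) = 10 - (-2) = 12
e23 coeff = 3*(-2) - 2*5 = -6 - 10 = -16
uv = 16 - 22*e12 + 12*e13 - 16*e23


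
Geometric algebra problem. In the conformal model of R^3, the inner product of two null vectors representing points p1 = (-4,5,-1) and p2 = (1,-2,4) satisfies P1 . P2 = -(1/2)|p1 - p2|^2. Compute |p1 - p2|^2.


p1 - p2 = (-5, 7, -5)
|p1 - p2|^2 = (-5)^2 + 7^2 + (-5)^2
= 25 + 49 + 25
= 99


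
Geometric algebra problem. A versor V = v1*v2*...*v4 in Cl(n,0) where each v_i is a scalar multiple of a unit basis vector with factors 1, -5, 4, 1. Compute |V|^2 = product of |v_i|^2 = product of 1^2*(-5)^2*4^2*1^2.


Each vector v_i has |v_i|^2 = s_i^2
Squared scales: 1^2 = 1, (-5)^2 = 25, 4^2 = 16, 1^2 = 1
|V|^2 = 1 * 25 * 16 * 1
= 400


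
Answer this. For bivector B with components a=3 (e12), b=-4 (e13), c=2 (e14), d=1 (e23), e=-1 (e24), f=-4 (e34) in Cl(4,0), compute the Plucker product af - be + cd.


Plucker relation: af - be + cd
a*f = 3*(-4) = -12
b*e = (-4)*(-1) = 4
c*d = 2*1 = 2
af - be + cd = -12 - 4 + 2
= -14


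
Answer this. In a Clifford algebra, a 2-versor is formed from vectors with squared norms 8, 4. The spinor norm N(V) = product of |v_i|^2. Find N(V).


Spinor norm N(V) = |v1|^2 * |v2|^2 * ... * |v2|^2
= 8 * 4
Running product: 8, 32
N(V) = 32


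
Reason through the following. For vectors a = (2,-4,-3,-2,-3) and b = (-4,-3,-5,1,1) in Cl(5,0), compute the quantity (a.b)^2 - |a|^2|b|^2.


a . b = 2*(-4) + (-4)*(-3) + (-3)*(-5) + (-2)*1 + (-3)*1
= -8 + 12 + 15 + (-2) + (-3) = 14
|a|^2 = 2^2 + (-4)^2 + (-3)^2 + (-2)^2 + (-3)^2 = 42
|b|^2 = (-4)^2 + (-3)^2 + (-5)^2 + 1^2 + 1^2 = 52
(a.b)^2 = 14^2 = 196
|a|^2 * |b|^2 = 42 * 52 = 2184
Result = 196 - 2184 = -1988


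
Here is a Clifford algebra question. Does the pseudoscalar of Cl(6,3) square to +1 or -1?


The pseudoscalar I = e1...e_n (product of all n generators) of Cl(p,q) satisfies I^2 = (-1)^(q + n(n-1)/2).
p = 6, q = 3, n = p + q = 9
n(n-1)/2 = 9 * 8 / 2 = 36
Exponent = q + n(n-1)/2 = 3 + 36 = 39
I^2 = (-1)^39 = -1


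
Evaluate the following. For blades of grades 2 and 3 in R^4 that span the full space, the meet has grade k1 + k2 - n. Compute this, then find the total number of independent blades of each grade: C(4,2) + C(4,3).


Meet grade = grade(A) + grade(B) - n
= 2 + 3 - 4 = 1
C(4,2) = 6
C(4,3) = 4
dim_A + dim_B = 6 + 4 = 10


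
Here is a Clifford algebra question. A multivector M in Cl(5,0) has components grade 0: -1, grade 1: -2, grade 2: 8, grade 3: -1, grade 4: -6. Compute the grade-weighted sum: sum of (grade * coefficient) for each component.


Grade-weighted sum = sum of grade_k * coefficient_k
0*(-1) = 0
1*(-2) = -2
2*8 = 16
3*(-1) = -3
4*(-6) = -24
Total = 0 + (-2) + 16 + (-3) + (-24) = -13


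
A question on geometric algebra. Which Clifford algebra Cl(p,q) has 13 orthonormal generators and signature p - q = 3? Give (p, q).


We need p + q = 13 and p - q = 3.
Adding: 2p = 13 + 3 = 16, so p = 8.
Then q = 13 - 8 = 5.
(p, q) = (8, 5)


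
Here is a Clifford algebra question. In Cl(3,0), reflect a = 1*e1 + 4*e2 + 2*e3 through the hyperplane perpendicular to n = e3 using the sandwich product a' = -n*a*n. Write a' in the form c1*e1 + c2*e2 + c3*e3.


Reflection formula: a' = -n*a*n, with n = e3 (unit vector, n^2 = 1).
For reflection through hyperplane perp to e3:
The component along e3 flips sign, others stay.
a = (1, 4, 2)
a' = (1, 4, -2)
a' = 1*e1 + 4*e2 - 2*e3


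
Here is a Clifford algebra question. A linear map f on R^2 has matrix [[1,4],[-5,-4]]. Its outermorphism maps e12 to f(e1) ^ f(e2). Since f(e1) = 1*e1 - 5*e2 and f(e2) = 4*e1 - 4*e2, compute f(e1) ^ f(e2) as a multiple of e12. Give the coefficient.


The outermorphism of a linear map f sends e1^e2 to f(e1)^f(e2).
f(e1) = 1*e1 - 5*e2
f(e2) = 4*e1 - 4*e2
f(e1) ^ f(e2) = (1*e1 - 5*e2) ^ (4*e1 - 4*e2)
= 1*(-4)*e12 + (-5)*4*e21
= (-4 - (-20))*e12
= 16*e12
Coefficient = 16


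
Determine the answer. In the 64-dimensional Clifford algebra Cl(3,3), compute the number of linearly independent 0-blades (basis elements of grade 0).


Number of grade-k basis blades in Cl(p,q) with n = p + q is C(n, k).
n = 3 + 3 = 6
C(6, 0) = 6! / (0! * 6!)
= 720 / (1 * 720)
= 1


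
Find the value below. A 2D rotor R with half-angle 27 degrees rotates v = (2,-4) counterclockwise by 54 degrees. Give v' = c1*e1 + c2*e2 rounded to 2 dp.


Rotor R = cos(27deg) - sin(27deg)*e12
Rotation angle theta = 2 * 27 = 54 degrees
v' = R*v*~R rotates v by theta.
cos(54deg) = 0.5878, sin(54deg) = 0.8090
v'_1 = 2*cos(54deg) - (-4)*sin(54deg)
= 2*0.5878 - (-4)*0.8090
= 4.41
v'_2 = 2*sin(54deg) + (-4)*cos(54deg)
= 2*0.8090 + (-4)*0.5878
= -0.73
v' = 4.41*e1 - 0.73*e2


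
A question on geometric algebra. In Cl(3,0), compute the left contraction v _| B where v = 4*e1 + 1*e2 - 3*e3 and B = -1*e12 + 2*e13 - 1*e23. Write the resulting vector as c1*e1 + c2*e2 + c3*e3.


Left contraction v _| B = <vB>_1 (grade-1 part of the geometric product vB).
Using e1_|e12 = e2, e2_|e12 = -e1, e1_|e13 = e3, e3_|e13 = -e1, e2_|e23 = e3, e3_|e23 = -e2:
e1 coeff: -v2*b12 - v3*b13 = -(1)*(-1) - (-3)*(2) = 7
e2 coeff: v1*b12 - v3*b23 = (4)*(-1) - (-3)*(-1) = -7
e3 coeff: v1*b13 + v2*b23 = (4)*(2) + (1)*(-1) = 7
v _| B = 7*e1 - 7*e2 + 7*e3


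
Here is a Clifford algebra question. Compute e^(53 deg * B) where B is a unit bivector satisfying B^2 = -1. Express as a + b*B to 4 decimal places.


For a unit bivector B with B^2 = -1, the exponential series gives
e^(theta*B) = cos(theta) + sin(theta)*B (the GA analogue of Euler's formula).
theta = 53 degrees = 0.925025 rad
cos(53 deg) = 0.6018
sin(53 deg) = 0.7986
exp(theta*B) = 0.6018 + 0.7986*B


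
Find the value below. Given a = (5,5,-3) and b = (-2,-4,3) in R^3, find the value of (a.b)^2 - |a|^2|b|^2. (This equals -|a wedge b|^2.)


a . b = 5*(-2) + 5*(-4) + (-3)*3
= -10 + (-20) + (-9) = -39
|a|^2 = 5^2 + 5^2 + (-3)^2 = 59
|b|^2 = (-2)^2 + (-4)^2 + 3^2 = 29
(a.b)^2 = (-39)^2 = 1521
|a|^2 * |b|^2 = 59 * 29 = 1711
Result = 1521 - 1711 = -190


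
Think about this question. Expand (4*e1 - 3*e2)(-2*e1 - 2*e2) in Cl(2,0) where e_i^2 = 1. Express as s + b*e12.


Expand: (4*e1 - 3*e2)(-2*e1 - 2*e2)
= 4*(-2)*e1e1 + 4*(-2)*e1e2 + (-3)*(-2)*e2e1 + (-3)*(-2)*e2e2
Using e1^2 = e2^2 = 1, e2e1 = -e1e2:
Scalar part s = 4*(-2) + (-3)*(-2) = -8 + 6 = -2
Bivector part b = 4*(-2) - (-3)*(-2) = -8 - 6 = -14
uv = -2 - 14*e12


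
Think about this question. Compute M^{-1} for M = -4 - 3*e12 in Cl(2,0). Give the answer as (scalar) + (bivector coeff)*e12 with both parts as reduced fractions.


M = -4 - 3*e12, where e12^2 = -1.
Since M commutes with its reverse ~M = a - b*e12, M * ~M = a^2 - b^2*e12^2 = a^2 + b^2.
So M^{-1} = ~M / (a^2 + b^2) = (a - b*e12)/(a^2 + b^2).
a^2 + b^2 = 16 + 9 = 25
Scalar part = -4/25 = -4/25
Bivector coeff = 3/25 = 3/25
M^{-1} = -4/25 + 3/25*e12


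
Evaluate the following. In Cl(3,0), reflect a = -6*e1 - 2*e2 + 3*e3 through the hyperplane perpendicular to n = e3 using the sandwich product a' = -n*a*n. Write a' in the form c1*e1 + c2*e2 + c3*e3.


Reflection formula: a' = -n*a*n, with n = e3 (unit vector, n^2 = 1).
For reflection through hyperplane perp to e3:
The component along e3 flips sign, others stay.
a = (-6, -2, 3)
a' = (-6, -2, -3)
a' = -6*e1 - 2*e2 - 3*e3


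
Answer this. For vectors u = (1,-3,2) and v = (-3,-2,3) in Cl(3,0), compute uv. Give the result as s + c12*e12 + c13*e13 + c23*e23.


In Cl(3,0): e_i^2 = 1, e_ie_j = -e_je_i for i != j.
Scalar part = u . v = 1*(-3) + (-3)*(-2) + 2*3
= -3 + 6 + 6 = 9
e12 coeff = 1*(-2) - (-3)*(-3) = -2 - 9 = -11
e13 coeff = 1*3 - 2*(-3) = 3 - (-6) = 9
e23 coeff = (-3)*3 - 2*(-2) = -9 - (-4) = -5
uv = 9 - 11*e12 + 9*e13 - 5*e23


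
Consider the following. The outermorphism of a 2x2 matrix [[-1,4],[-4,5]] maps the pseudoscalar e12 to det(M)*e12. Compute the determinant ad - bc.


The outermorphism of a linear map f sends e1^e2 to f(e1)^f(e2).
f(e1) = -1*e1 - 4*e2
f(e2) = 4*e1 + 5*e2
f(e1) ^ f(e2) = (-1*e1 - 4*e2) ^ (4*e1 + 5*e2)
= (-1)*5*e12 + (-4)*4*e21
= (-5 - (-16))*e12
= 11*e12
Coefficient = 11


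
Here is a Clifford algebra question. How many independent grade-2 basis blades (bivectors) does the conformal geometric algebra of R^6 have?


The conformal model of R^6 uses Cl(7,1) with m = 6 + 2 = 8 generators.
Number of grade-2 blades = C(m, 2) = C(8, 2)
= 8*7/2 = 28


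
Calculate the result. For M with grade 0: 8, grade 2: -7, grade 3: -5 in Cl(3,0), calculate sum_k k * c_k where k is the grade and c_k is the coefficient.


Grade-weighted sum = sum of grade_k * coefficient_k
0*8 = 0
2*(-7) = -14
3*(-5) = -15
Total = 0 + (-14) + (-15) = -29


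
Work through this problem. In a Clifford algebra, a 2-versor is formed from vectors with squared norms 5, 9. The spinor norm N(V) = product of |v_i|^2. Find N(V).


Spinor norm N(V) = |v1|^2 * |v2|^2 * ... * |v2|^2
= 5 * 9
Running product: 5, 45
N(V) = 45


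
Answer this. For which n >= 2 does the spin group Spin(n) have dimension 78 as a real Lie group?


dim Spin(n) = dim so(n) = n(n-1)/2.
Solve n(n-1)/2 = 78, i.e. n^2 - n - 156 = 0.
Discriminant = 1 + 8*78 = 625
n = (1 + sqrt(625))/2 = (1 + 25)/2 = 13


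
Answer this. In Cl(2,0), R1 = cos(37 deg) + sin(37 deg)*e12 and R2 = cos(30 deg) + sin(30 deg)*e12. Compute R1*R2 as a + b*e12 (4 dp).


Same-plane rotors commute and their half-angles add:
R1*R2 = cos(a1 + a2) + sin(a1 + a2)*e12.
a1 + a2 = 37 + 30 = 67 deg
cos(67 deg) = 0.3907
sin(67 deg) = 0.9205
R1*R2 = 0.3907 + 0.9205*e12


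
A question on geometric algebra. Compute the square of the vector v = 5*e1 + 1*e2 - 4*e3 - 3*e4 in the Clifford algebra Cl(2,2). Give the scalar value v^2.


v^2 = sum of c_i^2 * e_i^2
Positive signature terms (e_i^2 = +1): 5^2 + 1^2 = 26
Negative signature terms (e_j^2 = -1): (-4)^2 + (-3)^2 = 25
v^2 = 26 - 25 = 1


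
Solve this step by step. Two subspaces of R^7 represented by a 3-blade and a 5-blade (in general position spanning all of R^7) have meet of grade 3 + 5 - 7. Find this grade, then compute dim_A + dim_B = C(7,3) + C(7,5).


Meet grade = grade(A) + grade(B) - n
= 3 + 5 - 7 = 1
C(7,3) = 35
C(7,5) = 21
dim_A + dim_B = 35 + 21 = 56


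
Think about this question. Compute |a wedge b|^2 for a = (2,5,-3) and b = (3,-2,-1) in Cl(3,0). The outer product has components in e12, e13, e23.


a wedge b = (a1*b2 - a2*b1)*e12 + (a1*b3 - a3*b1)*e13 + (a2*b3 - a3*b2)*e23
e12 coeff: 2*(-2) - 5*3 = -4 - 15 = -19
e13 coeff: 2*(-1) - (-3)*3 = -2 - (-9) = 7
e23 coeff: 5*(-1) - (-3)*(-2) = -5 - 6 = -11
|a wedge b|^2 = (-19)^2 + 7^2 + (-11)^2
= 361 + 49 + 121
= 531


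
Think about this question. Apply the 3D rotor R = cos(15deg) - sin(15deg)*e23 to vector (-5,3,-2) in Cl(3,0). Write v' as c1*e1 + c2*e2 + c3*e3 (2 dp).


Rotor R = cos(15deg) - sin(15deg)*e23
Rotation angle theta = 2 * 15 = 30 degrees in the e23 plane (e2 -> e3).
The component perpendicular to the plane (e1) is invariant: v'_1 = v1 = -5.00
cos(30deg) = 0.8660, sin(30deg) = 0.5000
v'_2 = v2*cos(theta) - v3*sin(theta) = 3*0.8660 - (-2)*0.5000 = 3.60
v'_3 = v2*sin(theta) + v3*cos(theta) = 3*0.5000 + (-2)*0.8660 = -0.23
v' = -5.00*e1 + 3.60*e2 - 0.23*e3


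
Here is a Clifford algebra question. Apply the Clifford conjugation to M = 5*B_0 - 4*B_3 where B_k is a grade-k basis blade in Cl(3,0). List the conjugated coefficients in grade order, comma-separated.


Clifford conjugate sign for grade k: (-1)^(k(k+1)/2)
Grade 0: (-1)^(0*1/2) = (-1)^0 = 1, coeff 5 -> 5
Grade 3: (-1)^(3*4/2) = (-1)^6 = 1, coeff -4 -> -4
Conjugated coefficients: 5, -4


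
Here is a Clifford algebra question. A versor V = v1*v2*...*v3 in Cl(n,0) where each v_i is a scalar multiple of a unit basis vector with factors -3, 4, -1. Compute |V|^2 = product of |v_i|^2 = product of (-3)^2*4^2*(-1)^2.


Each vector v_i has |v_i|^2 = s_i^2
Squared scales: (-3)^2 = 9, 4^2 = 16, (-1)^2 = 1
|V|^2 = 9 * 16 * 1
= 144


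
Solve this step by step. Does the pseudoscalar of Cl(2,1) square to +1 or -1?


The pseudoscalar I = e1...e_n (product of all n generators) of Cl(p,q) satisfies I^2 = (-1)^(q + n(n-1)/2).
p = 2, q = 1, n = p + q = 3
n(n-1)/2 = 3 * 2 / 2 = 3
Exponent = q + n(n-1)/2 = 1 + 3 = 4
I^2 = (-1)^4 = +1


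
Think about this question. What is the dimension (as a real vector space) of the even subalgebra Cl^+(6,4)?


Even subalgebra dimension = 2^(n-1)
n = 6 + 4 = 10
2^(10 - 1) = 2^9 = 512
Verification: sum of C(10,k) for even k = 1 + 45 + 210 + 210 + 45 + 1 = 512
Result = 512


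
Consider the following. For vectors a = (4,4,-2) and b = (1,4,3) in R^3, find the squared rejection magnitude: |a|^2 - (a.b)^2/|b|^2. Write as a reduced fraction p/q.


|a|^2 = 4^2 + 4^2 + (-2)^2 = 36
|b|^2 = 1^2 + 4^2 + 3^2 = 26
a . b = 4*1 + 4*4 + (-2)*3 = 14
(a.b)^2 = 14^2 = 196
|rej|^2 = 36 - 196/26
= (936 - 196)/26
= 740/26
In lowest terms: 370/13


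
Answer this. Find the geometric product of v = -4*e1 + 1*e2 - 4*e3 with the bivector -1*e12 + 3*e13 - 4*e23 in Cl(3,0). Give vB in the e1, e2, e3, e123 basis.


vB has grade-1 (vector) and grade-3 (trivector) parts: vB = (v _| B) + (v ^ B).
Vector part <vB>_1:
  e1: -v2*b12 - v3*b13 = -(1)*(-1) - (-4)*(3) = 13
  e2: v1*b12 - v3*b23 = (-4)*(-1) - (-4)*(-4) = -12
  e3: v1*b13 + v2*b23 = (-4)*(3) + (1)*(-4) = -16
Trivector part <vB>_3:
  e123: v1*b23 - v2*b13 + v3*b12 = (-4)*(-4) - (1)*(3) + (-4)*(-1) = 17
vB = 13*e1 - 12*e2 - 16*e3 + 17*e123


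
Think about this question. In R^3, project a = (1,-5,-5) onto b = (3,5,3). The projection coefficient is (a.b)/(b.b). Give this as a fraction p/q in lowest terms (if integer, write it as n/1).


Projection coefficient = (a . b) / (b . b)
a . b = 1*3 + (-5)*5 + (-5)*3
= 3 + (-25) + (-15) = -37
b . b = 3^2 + 5^2 + 3^2
= 9 + 25 + 9 = 43
Coefficient = -37/43
In lowest terms: -37/43


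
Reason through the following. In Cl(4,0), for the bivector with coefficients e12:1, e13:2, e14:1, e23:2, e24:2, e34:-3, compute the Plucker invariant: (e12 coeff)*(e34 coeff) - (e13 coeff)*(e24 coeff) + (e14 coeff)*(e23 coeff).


Plucker relation: af - be + cd
a*f = 1*(-3) = -3
b*e = 2*2 = 4
c*d = 1*2 = 2
af - be + cd = -3 - 4 + 2
= -5


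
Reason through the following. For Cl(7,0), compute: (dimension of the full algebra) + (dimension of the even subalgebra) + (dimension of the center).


n = 7 + 0 = 7
Total dim = 2^7 = 128
Even subalgebra dim = 2^6 = 64
n is odd, so center dim = 2
Sum = 128 + 64 + 2 = 194


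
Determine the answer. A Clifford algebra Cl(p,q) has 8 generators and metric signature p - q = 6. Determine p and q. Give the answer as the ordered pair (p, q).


We need p + q = 8 and p - q = 6.
Adding: 2p = 8 + 6 = 14, so p = 7.
Then q = 8 - 7 = 1.
(p, q) = (7, 1)


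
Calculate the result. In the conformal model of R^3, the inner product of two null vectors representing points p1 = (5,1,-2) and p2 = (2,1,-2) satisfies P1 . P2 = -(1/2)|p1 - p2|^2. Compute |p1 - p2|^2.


p1 - p2 = (3, 0, 0)
|p1 - p2|^2 = 3^2 + 0^2 + 0^2
= 9 + 0 + 0
= 9


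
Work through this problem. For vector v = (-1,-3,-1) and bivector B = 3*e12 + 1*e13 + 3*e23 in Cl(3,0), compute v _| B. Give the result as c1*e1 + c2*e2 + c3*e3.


Left contraction v _| B = <vB>_1 (grade-1 part of the geometric product vB).
Using e1_|e12 = e2, e2_|e12 = -e1, e1_|e13 = e3, e3_|e13 = -e1, e2_|e23 = e3, e3_|e23 = -e2:
e1 coeff: -v2*b12 - v3*b13 = -(-3)*(3) - (-1)*(1) = 10
e2 coeff: v1*b12 - v3*b23 = (-1)*(3) - (-1)*(3) = 0
e3 coeff: v1*b13 + v2*b23 = (-1)*(1) + (-3)*(3) = -10
v _| B = 10*e1 + 0*e2 - 10*e3


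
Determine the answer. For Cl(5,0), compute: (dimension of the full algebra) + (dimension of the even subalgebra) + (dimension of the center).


n = 5 + 0 = 5
Total dim = 2^5 = 32
Even subalgebra dim = 2^4 = 16
n is odd, so center dim = 2
Sum = 32 + 16 + 2 = 50


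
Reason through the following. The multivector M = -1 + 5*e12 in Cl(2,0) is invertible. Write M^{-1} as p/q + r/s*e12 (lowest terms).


M = -1 + 5*e12, where e12^2 = -1.
Since M commutes with its reverse ~M = a - b*e12, M * ~M = a^2 - b^2*e12^2 = a^2 + b^2.
So M^{-1} = ~M / (a^2 + b^2) = (a - b*e12)/(a^2 + b^2).
a^2 + b^2 = 1 + 25 = 26
Scalar part = -1/26 = -1/26
Bivector coeff = -5/26 = -5/26
M^{-1} = -1/26 - 5/26*e12


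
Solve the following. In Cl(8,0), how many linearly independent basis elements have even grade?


Even subalgebra dimension = 2^(n-1)
n = 8 + 0 = 8
2^(8 - 1) = 2^7 = 128
Verification: sum of C(8,k) for even k = 1 + 28 + 70 + 28 + 1 = 128
Result = 128


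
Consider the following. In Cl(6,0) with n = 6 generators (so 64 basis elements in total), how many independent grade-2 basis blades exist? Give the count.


Number of grade-k basis blades in Cl(p,q) with n = p + q is C(n, k).
n = 6 + 0 = 6
C(6, 2) = 6! / (2! * 4!)
= 720 / (2 * 24)
= 15


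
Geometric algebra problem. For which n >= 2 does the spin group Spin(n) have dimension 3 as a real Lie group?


dim Spin(n) = dim so(n) = n(n-1)/2.
Solve n(n-1)/2 = 3, i.e. n^2 - n - 6 = 0.
Discriminant = 1 + 8*3 = 25
n = (1 + sqrt(25))/2 = (1 + 5)/2 = 3


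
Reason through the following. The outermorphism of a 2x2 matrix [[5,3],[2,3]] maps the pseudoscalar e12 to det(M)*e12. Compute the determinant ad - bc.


The outermorphism of a linear map f sends e1^e2 to f(e1)^f(e2).
f(e1) = 5*e1 + 2*e2
f(e2) = 3*e1 + 3*e2
f(e1) ^ f(e2) = (5*e1 + 2*e2) ^ (3*e1 + 3*e2)
= 5*3*e12 + 2*3*e21
= (15 - 6)*e12
= 9*e12
Coefficient = 9


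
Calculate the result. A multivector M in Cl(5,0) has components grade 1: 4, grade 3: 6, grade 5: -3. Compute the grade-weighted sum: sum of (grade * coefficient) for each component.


Grade-weighted sum = sum of grade_k * coefficient_k
1*4 = 4
3*6 = 18
5*(-3) = -15
Total = 4 + 18 + (-15) = 7


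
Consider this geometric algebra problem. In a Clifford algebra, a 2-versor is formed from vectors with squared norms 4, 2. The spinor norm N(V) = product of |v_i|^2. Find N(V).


Spinor norm N(V) = |v1|^2 * |v2|^2 * ... * |v2|^2
= 4 * 2
Running product: 4, 8
N(V) = 8


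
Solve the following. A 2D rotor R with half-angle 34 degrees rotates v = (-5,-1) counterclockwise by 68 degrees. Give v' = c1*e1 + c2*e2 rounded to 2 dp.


Rotor R = cos(34deg) - sin(34deg)*e12
Rotation angle theta = 2 * 34 = 68 degrees
v' = R*v*~R rotates v by theta.
cos(68deg) = 0.3746, sin(68deg) = 0.9272
v'_1 = -5*cos(68deg) - (-1)*sin(68deg)
= -5*0.3746 - (-1)*0.9272
= -0.95
v'_2 = -5*sin(68deg) + (-1)*cos(68deg)
= -5*0.9272 + (-1)*0.3746
= -5.01
v' = -0.95*e1 - 5.01*e2


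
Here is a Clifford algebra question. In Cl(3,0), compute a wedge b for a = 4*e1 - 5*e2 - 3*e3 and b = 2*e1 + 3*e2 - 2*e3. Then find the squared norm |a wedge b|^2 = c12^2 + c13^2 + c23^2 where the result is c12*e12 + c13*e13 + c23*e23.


a wedge b = (a1*b2 - a2*b1)*e12 + (a1*b3 - a3*b1)*e13 + (a2*b3 - a3*b2)*e23
e12 coeff: 4*3 - (-5)*2 = 12 - (-10) = 22
e13 coeff: 4*(-2) - (-3)*2 = -8 - (-6) = -2
e23 coeff: (-5)*(-2) - (-3)*3 = 10 - (-9) = 19
|a wedge b|^2 = 22^2 + (-2)^2 + 19^2
= 484 + 4 + 361
= 849


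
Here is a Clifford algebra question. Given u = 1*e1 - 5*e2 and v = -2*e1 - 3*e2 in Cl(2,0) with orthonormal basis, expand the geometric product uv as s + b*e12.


Expand: (1*e1 - 5*e2)(-2*e1 - 3*e2)
= 1*(-2)*e1e1 + 1*(-3)*e1e2 + (-5)*(-2)*e2e1 + (-5)*(-3)*e2e2
Using e1^2 = e2^2 = 1, e2e1 = -e1e2:
Scalar part s = 1*(-2) + (-5)*(-3) = -2 + 15 = 13
Bivector part b = 1*(-3) - (-5)*(-2) = -3 - 10 = -13
uv = 13 - 13*e12


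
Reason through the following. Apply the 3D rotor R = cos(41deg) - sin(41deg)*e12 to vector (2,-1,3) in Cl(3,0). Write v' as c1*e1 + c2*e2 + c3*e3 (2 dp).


Rotor R = cos(41deg) - sin(41deg)*e12
Rotation angle theta = 2 * 41 = 82 degrees in the e12 plane (e1 -> e2).
The component perpendicular to the plane (e3) is invariant: v'_3 = v3 = 3.00
cos(82deg) = 0.1392, sin(82deg) = 0.9903
v'_1 = v1*cos(theta) - v2*sin(theta) = 2*0.1392 - (-1)*0.9903 = 1.27
v'_2 = v1*sin(theta) + v2*cos(theta) = 2*0.9903 + (-1)*0.1392 = 1.84
v' = 1.27*e1 + 1.84*e2 + 3.00*e3


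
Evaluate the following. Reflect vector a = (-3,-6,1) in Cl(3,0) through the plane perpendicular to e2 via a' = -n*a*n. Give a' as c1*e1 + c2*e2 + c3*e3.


Reflection formula: a' = -n*a*n, with n = e2 (unit vector, n^2 = 1).
For reflection through hyperplane perp to e2:
The component along e2 flips sign, others stay.
a = (-3, -6, 1)
a' = (-3, 6, 1)
a' = -3*e1 + 6*e2 + 1*e3


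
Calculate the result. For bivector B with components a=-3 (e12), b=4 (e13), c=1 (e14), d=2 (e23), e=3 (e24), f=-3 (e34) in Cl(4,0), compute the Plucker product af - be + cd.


Plucker relation: af - be + cd
a*f = (-3)*(-3) = 9
b*e = 4*3 = 12
c*d = 1*2 = 2
af - be + cd = 9 - 12 + 2
= -1


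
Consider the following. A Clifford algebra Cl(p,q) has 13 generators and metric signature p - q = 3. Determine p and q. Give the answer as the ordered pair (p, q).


We need p + q = 13 and p - q = 3.
Adding: 2p = 13 + 3 = 16, so p = 8.
Then q = 13 - 8 = 5.
(p, q) = (8, 5)


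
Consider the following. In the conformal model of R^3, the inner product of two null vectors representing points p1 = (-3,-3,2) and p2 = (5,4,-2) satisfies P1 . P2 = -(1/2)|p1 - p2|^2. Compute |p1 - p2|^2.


p1 - p2 = (-8, -7, 4)
|p1 - p2|^2 = (-8)^2 + (-7)^2 + 4^2
= 64 + 49 + 16
= 129


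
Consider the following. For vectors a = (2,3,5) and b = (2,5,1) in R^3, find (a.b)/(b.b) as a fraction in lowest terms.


Projection coefficient = (a . b) / (b . b)
a . b = 2*2 + 3*5 + 5*1
= 4 + 15 + 5 = 24
b . b = 2^2 + 5^2 + 1^2
= 4 + 25 + 1 = 30
Coefficient = 24/30
In lowest terms: 4/5


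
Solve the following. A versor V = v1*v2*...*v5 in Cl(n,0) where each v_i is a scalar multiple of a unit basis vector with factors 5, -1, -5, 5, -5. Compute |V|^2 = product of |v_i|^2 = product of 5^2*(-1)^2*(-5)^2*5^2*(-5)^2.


Each vector v_i has |v_i|^2 = s_i^2
Squared scales: 5^2 = 25, (-1)^2 = 1, (-5)^2 = 25, 5^2 = 25, (-5)^2 = 25
|V|^2 = 25 * 1 * 25 * 25 * 25
= 390625


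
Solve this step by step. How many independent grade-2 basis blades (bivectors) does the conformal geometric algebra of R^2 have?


The conformal model of R^2 uses Cl(3,1) with m = 2 + 2 = 4 generators.
Number of grade-2 blades = C(m, 2) = C(4, 2)
= 4*3/2 = 6


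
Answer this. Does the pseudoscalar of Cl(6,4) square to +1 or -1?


The pseudoscalar I = e1...e_n (product of all n generators) of Cl(p,q) satisfies I^2 = (-1)^(q + n(n-1)/2).
p = 6, q = 4, n = p + q = 10
n(n-1)/2 = 10 * 9 / 2 = 45
Exponent = q + n(n-1)/2 = 4 + 45 = 49
I^2 = (-1)^49 = -1


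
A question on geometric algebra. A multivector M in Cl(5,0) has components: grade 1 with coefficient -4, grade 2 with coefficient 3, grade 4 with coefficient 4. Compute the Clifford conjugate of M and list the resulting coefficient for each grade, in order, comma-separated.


Clifford conjugate sign for grade k: (-1)^(k(k+1)/2)
Grade 1: (-1)^(1*2/2) = (-1)^1 = -1, coeff -4 -> 4
Grade 2: (-1)^(2*3/2) = (-1)^3 = -1, coeff 3 -> -3
Grade 4: (-1)^(4*5/2) = (-1)^10 = 1, coeff 4 -> 4
Conjugated coefficients: 4, -3, 4


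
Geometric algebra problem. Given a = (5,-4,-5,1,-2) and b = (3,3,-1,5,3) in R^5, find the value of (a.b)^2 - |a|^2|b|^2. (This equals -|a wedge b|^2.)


a . b = 5*3 + (-4)*3 + (-5)*(-1) + 1*5 + (-2)*3
= 15 + (-12) + 5 + 5 + (-6) = 7
|a|^2 = 5^2 + (-4)^2 + (-5)^2 + 1^2 + (-2)^2 = 71
|b|^2 = 3^2 + 3^2 + (-1)^2 + 5^2 + 3^2 = 53
(a.b)^2 = 7^2 = 49
|a|^2 * |b|^2 = 71 * 53 = 3763
Result = 49 - 3763 = -3714


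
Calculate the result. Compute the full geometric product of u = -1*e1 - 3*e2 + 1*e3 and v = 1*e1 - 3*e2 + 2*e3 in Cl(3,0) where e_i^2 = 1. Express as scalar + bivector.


In Cl(3,0): e_i^2 = 1, e_ie_j = -e_je_i for i != j.
Scalar part = u . v = (-1)*1 + (-3)*(-3) + 1*2
= -1 + 9 + 2 = 10
e12 coeff = (-1)*(-3) - (-3)*1 = 3 - (-3) = 6
e13 coeff = (-1)*2 - 1*1 = -2 - 1 = -3
e23 coeff = (-3)*2 - 1*(-3) = -6 - (-3) = -3
uv = 10 + 6*e12 - 3*e13 - 3*e23


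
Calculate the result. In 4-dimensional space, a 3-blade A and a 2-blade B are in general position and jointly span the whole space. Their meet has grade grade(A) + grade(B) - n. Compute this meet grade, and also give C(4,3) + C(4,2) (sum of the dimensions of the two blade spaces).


Meet grade = grade(A) + grade(B) - n
= 3 + 2 - 4 = 1
C(4,3) = 4
C(4,2) = 6
dim_A + dim_B = 4 + 6 = 10


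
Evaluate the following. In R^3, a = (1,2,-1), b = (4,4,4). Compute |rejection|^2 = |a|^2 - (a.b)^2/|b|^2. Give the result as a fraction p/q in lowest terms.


|a|^2 = 1^2 + 2^2 + (-1)^2 = 6
|b|^2 = 4^2 + 4^2 + 4^2 = 48
a . b = 1*4 + 2*4 + (-1)*4 = 8
(a.b)^2 = 8^2 = 64
|rej|^2 = 6 - 64/48
= (288 - 64)/48
= 224/48
In lowest terms: 14/3


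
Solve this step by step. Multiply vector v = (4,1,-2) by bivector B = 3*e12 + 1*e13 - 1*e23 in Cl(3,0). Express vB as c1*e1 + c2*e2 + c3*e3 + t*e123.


vB has grade-1 (vector) and grade-3 (trivector) parts: vB = (v _| B) + (v ^ B).
Vector part <vB>_1:
  e1: -v2*b12 - v3*b13 = -(1)*(3) - (-2)*(1) = -1
  e2: v1*b12 - v3*b23 = (4)*(3) - (-2)*(-1) = 10
  e3: v1*b13 + v2*b23 = (4)*(1) + (1)*(-1) = 3
Trivector part <vB>_3:
  e123: v1*b23 - v2*b13 + v3*b12 = (4)*(-1) - (1)*(1) + (-2)*(3) = -11
vB = -1*e1 + 10*e2 + 3*e3 - 11*e123


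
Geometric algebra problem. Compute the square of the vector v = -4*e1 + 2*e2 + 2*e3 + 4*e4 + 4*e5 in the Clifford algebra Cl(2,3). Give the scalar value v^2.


v^2 = sum of c_i^2 * e_i^2
Positive signature terms (e_i^2 = +1): (-4)^2 + 2^2 = 20
Negative signature terms (e_j^2 = -1): 2^2 + 4^2 + 4^2 = 36
v^2 = 20 - 36 = -16


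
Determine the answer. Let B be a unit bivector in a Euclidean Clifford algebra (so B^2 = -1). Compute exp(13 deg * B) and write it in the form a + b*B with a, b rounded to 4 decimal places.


For a unit bivector B with B^2 = -1, the exponential series gives
e^(theta*B) = cos(theta) + sin(theta)*B (the GA analogue of Euler's formula).
theta = 13 degrees = 0.226893 rad
cos(13 deg) = 0.9744
sin(13 deg) = 0.2250
exp(theta*B) = 0.9744 + 0.2250*B


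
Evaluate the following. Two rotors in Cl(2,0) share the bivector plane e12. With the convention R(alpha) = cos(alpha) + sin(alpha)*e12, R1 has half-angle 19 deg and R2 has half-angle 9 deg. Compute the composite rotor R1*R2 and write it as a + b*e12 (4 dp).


Same-plane rotors commute and their half-angles add:
R1*R2 = cos(a1 + a2) + sin(a1 + a2)*e12.
a1 + a2 = 19 + 9 = 28 deg
cos(28 deg) = 0.8829
sin(28 deg) = 0.4695
R1*R2 = 0.8829 + 0.4695*e12


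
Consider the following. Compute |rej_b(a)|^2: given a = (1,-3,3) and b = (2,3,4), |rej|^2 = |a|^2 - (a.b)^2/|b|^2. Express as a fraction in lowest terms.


|a|^2 = 1^2 + (-3)^2 + 3^2 = 19
|b|^2 = 2^2 + 3^2 + 4^2 = 29
a . b = 1*2 + (-3)*3 + 3*4 = 5
(a.b)^2 = 5^2 = 25
|rej|^2 = 19 - 25/29
= (551 - 25)/29
= 526/29
In lowest terms: 526/29


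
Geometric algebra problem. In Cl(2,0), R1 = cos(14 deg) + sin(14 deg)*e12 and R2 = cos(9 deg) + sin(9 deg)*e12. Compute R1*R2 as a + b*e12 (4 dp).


Same-plane rotors commute and their half-angles add:
R1*R2 = cos(a1 + a2) + sin(a1 + a2)*e12.
a1 + a2 = 14 + 9 = 23 deg
cos(23 deg) = 0.9205
sin(23 deg) = 0.3907
R1*R2 = 0.9205 + 0.3907*e12


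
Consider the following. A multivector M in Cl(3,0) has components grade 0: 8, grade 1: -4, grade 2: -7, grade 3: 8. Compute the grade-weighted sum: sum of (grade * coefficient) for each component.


Grade-weighted sum = sum of grade_k * coefficient_k
0*8 = 0
1*(-4) = -4
2*(-7) = -14
3*8 = 24
Total = 0 + (-4) + (-14) + 24 = 6


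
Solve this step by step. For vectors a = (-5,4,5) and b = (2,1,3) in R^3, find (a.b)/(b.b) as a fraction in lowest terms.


Projection coefficient = (a . b) / (b . b)
a . b = (-5)*2 + 4*1 + 5*3
= -10 + 4 + 15 = 9
b . b = 2^2 + 1^2 + 3^2
= 4 + 1 + 9 = 14
Coefficient = 9/14
In lowest terms: 9/14


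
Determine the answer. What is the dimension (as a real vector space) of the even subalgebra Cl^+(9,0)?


Even subalgebra dimension = 2^(n-1)
n = 9 + 0 = 9
2^(9 - 1) = 2^8 = 256
Verification: sum of C(9,k) for even k = 1 + 36 + 126 + 84 + 9 = 256
Result = 256


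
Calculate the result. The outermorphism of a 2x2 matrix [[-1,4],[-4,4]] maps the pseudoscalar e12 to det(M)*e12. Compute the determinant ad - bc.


The outermorphism of a linear map f sends e1^e2 to f(e1)^f(e2).
f(e1) = -1*e1 - 4*e2
f(e2) = 4*e1 + 4*e2
f(e1) ^ f(e2) = (-1*e1 - 4*e2) ^ (4*e1 + 4*e2)
= (-1)*4*e12 + (-4)*4*e21
= (-4 - (-16))*e12
= 12*e12
Coefficient = 12


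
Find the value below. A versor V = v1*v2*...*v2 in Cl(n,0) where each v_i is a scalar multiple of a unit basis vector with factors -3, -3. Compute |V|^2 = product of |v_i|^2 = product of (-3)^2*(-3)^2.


Each vector v_i has |v_i|^2 = s_i^2
Squared scales: (-3)^2 = 9, (-3)^2 = 9
|V|^2 = 9 * 9
= 81


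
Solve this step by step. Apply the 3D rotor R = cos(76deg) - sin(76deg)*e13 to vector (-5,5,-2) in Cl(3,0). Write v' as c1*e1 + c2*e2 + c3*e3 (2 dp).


Rotor R = cos(76deg) - sin(76deg)*e13
Rotation angle theta = 2 * 76 = 152 degrees in the e13 plane (e1 -> e3).
The component perpendicular to the plane (e2) is invariant: v'_2 = v2 = 5.00
cos(152deg) = -0.8829, sin(152deg) = 0.4695
v'_1 = v1*cos(theta) - v3*sin(theta) = -5*(-0.8829) - (-2)*0.4695 = 5.35
v'_3 = v1*sin(theta) + v3*cos(theta) = -5*0.4695 + (-2)*(-0.8829) = -0.58
v' = 5.35*e1 + 5.00*e2 - 0.58*e3


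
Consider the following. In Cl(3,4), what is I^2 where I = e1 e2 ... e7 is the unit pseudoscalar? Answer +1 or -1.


The pseudoscalar I = e1...e_n (product of all n generators) of Cl(p,q) satisfies I^2 = (-1)^(q + n(n-1)/2).
p = 3, q = 4, n = p + q = 7
n(n-1)/2 = 7 * 6 / 2 = 21
Exponent = q + n(n-1)/2 = 4 + 21 = 25
I^2 = (-1)^25 = -1


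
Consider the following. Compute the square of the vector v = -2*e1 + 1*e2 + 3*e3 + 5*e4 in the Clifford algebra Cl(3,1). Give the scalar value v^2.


v^2 = sum of c_i^2 * e_i^2
Positive signature terms (e_i^2 = +1): (-2)^2 + 1^2 + 3^2 = 14
Negative signature terms (e_j^2 = -1): 5^2 = 25
v^2 = 14 - 25 = -11


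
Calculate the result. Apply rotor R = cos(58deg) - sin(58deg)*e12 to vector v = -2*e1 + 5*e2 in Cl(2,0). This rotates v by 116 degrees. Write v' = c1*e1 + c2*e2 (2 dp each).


Rotor R = cos(58deg) - sin(58deg)*e12
Rotation angle theta = 2 * 58 = 116 degrees
v' = R*v*~R rotates v by theta.
cos(116deg) = -0.4384, sin(116deg) = 0.8988
v'_1 = -2*cos(116deg) - 5*sin(116deg)
= -2*(-0.4384) - 5*0.8988
= -3.62
v'_2 = -2*sin(116deg) + 5*cos(116deg)
= -2*0.8988 + 5*(-0.4384)
= -3.99
v' = -3.62*e1 - 3.99*e2


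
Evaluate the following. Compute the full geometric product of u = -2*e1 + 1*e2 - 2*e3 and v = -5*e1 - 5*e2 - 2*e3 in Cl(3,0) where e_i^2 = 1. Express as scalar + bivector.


In Cl(3,0): e_i^2 = 1, e_ie_j = -e_je_i for i != j.
Scalar part = u . v = (-2)*(-5) + 1*(-5) + (-2)*(-2)
= 10 + (-5) + 4 = 9
e12 coeff = (-2)*(-5) - 1*(-5) = 10 - (-5) = 15
e13 coeff = (-2)*(-2) - (-2)*(-5) = 4 - 10 = -6
e23 coeff = 1*(-2) - (-2)*(-5) = -2 - 10 = -12
uv = 9 + 15*e12 - 6*e13 - 12*e23


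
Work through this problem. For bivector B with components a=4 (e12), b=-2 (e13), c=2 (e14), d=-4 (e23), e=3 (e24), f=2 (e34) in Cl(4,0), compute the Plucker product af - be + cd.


Plucker relation: af - be + cd
a*f = 4*2 = 8
b*e = (-2)*3 = -6
c*d = 2*(-4) = -8
af - be + cd = 8 - (-6) + (-8)
= 6


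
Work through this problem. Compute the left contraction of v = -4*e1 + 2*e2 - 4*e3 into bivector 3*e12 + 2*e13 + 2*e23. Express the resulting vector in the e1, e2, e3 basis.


Left contraction v _| B = <vB>_1 (grade-1 part of the geometric product vB).
Using e1_|e12 = e2, e2_|e12 = -e1, e1_|e13 = e3, e3_|e13 = -e1, e2_|e23 = e3, e3_|e23 = -e2:
e1 coeff: -v2*b12 - v3*b13 = -(2)*(3) - (-4)*(2) = 2
e2 coeff: v1*b12 - v3*b23 = (-4)*(3) - (-4)*(2) = -4
e3 coeff: v1*b13 + v2*b23 = (-4)*(2) + (2)*(2) = -4
v _| B = 2*e1 - 4*e2 - 4*e3


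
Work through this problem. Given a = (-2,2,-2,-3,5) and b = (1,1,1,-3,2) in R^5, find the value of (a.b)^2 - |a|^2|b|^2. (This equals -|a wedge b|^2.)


a . b = (-2)*1 + 2*1 + (-2)*1 + (-3)*(-3) + 5*2
= -2 + 2 + (-2) + 9 + 10 = 17
|a|^2 = (-2)^2 + 2^2 + (-2)^2 + (-3)^2 + 5^2 = 46
|b|^2 = 1^2 + 1^2 + 1^2 + (-3)^2 + 2^2 = 16
(a.b)^2 = 17^2 = 289
|a|^2 * |b|^2 = 46 * 16 = 736
Result = 289 - 736 = -447


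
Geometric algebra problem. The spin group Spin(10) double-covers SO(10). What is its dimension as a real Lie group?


Spin(n) double-covers SO(n); both have Lie algebra so(n) of dimension n(n-1)/2.
n = 10
n(n-1) = 10 * 9 = 90
dim Spin(10) = 90/2 = 45


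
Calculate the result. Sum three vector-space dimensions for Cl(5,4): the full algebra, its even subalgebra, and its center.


n = 5 + 4 = 9
Total dim = 2^9 = 512
Even subalgebra dim = 2^8 = 256
n is odd, so center dim = 2
Sum = 512 + 256 + 2 = 770


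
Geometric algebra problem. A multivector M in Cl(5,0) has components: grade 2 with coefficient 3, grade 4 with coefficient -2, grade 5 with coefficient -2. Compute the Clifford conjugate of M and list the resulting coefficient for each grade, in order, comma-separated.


Clifford conjugate sign for grade k: (-1)^(k(k+1)/2)
Grade 2: (-1)^(2*3/2) = (-1)^3 = -1, coeff 3 -> -3
Grade 4: (-1)^(4*5/2) = (-1)^10 = 1, coeff -2 -> -2
Grade 5: (-1)^(5*6/2) = (-1)^15 = -1, coeff -2 -> 2
Conjugated coefficients: -3, -2, 2


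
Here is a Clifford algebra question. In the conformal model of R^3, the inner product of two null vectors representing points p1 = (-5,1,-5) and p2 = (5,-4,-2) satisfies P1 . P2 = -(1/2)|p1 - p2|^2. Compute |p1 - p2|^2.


p1 - p2 = (-10, 5, -3)
|p1 - p2|^2 = (-10)^2 + 5^2 + (-3)^2
= 100 + 25 + 9
= 134


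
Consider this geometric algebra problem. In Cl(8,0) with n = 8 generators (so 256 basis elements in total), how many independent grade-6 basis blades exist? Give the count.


Number of grade-k basis blades in Cl(p,q) with n = p + q is C(n, k).
n = 8 + 0 = 8
C(8, 6) = 8! / (6! * 2!)
= 40320 / (720 * 2)
= 28


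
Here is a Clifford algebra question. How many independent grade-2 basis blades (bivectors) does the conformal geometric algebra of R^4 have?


The conformal model of R^4 uses Cl(5,1) with m = 4 + 2 = 6 generators.
Number of grade-2 blades = C(m, 2) = C(6, 2)
= 6*5/2 = 15


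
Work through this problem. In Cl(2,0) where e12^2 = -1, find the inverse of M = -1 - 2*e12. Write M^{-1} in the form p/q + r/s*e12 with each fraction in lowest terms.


M = -1 - 2*e12, where e12^2 = -1.
Since M commutes with its reverse ~M = a - b*e12, M * ~M = a^2 - b^2*e12^2 = a^2 + b^2.
So M^{-1} = ~M / (a^2 + b^2) = (a - b*e12)/(a^2 + b^2).
a^2 + b^2 = 1 + 4 = 5
Scalar part = -1/5 = -1/5
Bivector coeff = 2/5 = 2/5
M^{-1} = -1/5 + 2/5*e12


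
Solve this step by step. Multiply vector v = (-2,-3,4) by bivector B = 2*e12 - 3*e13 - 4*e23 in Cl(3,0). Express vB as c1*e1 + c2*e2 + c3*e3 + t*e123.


vB has grade-1 (vector) and grade-3 (trivector) parts: vB = (v _| B) + (v ^ B).
Vector part <vB>_1:
  e1: -v2*b12 - v3*b13 = -(-3)*(2) - (4)*(-3) = 18
  e2: v1*b12 - v3*b23 = (-2)*(2) - (4)*(-4) = 12
  e3: v1*b13 + v2*b23 = (-2)*(-3) + (-3)*(-4) = 18
Trivector part <vB>_3:
  e123: v1*b23 - v2*b13 + v3*b12 = (-2)*(-4) - (-3)*(-3) + (4)*(2) = 7
vB = 18*e1 + 12*e2 + 18*e3 + 7*e123


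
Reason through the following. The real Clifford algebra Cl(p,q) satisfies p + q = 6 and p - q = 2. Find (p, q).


We need p + q = 6 and p - q = 2.
Adding: 2p = 6 + 2 = 8, so p = 4.
Then q = 6 - 4 = 2.
(p, q) = (4, 2)


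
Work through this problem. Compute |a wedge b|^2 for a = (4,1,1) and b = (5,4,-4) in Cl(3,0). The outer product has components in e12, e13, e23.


a wedge b = (a1*b2 - a2*b1)*e12 + (a1*b3 - a3*b1)*e13 + (a2*b3 - a3*b2)*e23
e12 coeff: 4*4 - 1*5 = 16 - 5 = 11
e13 coeff: 4*(-4) - 1*5 = -16 - 5 = -21
e23 coeff: 1*(-4) - 1*4 = -4 - 4 = -8
|a wedge b|^2 = 11^2 + (-21)^2 + (-8)^2
= 121 + 441 + 64
= 626


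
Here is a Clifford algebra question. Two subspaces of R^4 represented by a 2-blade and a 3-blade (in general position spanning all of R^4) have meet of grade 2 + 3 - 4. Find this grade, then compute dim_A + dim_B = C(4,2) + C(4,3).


Meet grade = grade(A) + grade(B) - n
= 2 + 3 - 4 = 1
C(4,2) = 6
C(4,3) = 4
dim_A + dim_B = 6 + 4 = 10


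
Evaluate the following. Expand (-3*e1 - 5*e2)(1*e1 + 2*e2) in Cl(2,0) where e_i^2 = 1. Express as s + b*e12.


Expand: (-3*e1 - 5*e2)(1*e1 + 2*e2)
= (-3)*1*e1e1 + (-3)*2*e1e2 + (-5)*1*e2e1 + (-5)*2*e2e2
Using e1^2 = e2^2 = 1, e2e1 = -e1e2:
Scalar part s = (-3)*1 + (-5)*2 = -3 + (-10) = -13
Bivector part b = (-3)*2 - (-5)*1 = -6 - (-5) = -1
uv = -13 - 1*e12


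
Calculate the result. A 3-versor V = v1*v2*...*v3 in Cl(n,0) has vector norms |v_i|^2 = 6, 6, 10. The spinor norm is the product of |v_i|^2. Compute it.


Spinor norm N(V) = |v1|^2 * |v2|^2 * ... * |v3|^2
= 6 * 6 * 10
Running product: 6, 36, 360
N(V) = 360


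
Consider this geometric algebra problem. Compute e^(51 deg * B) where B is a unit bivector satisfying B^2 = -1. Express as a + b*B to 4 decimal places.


For a unit bivector B with B^2 = -1, the exponential series gives
e^(theta*B) = cos(theta) + sin(theta)*B (the GA analogue of Euler's formula).
theta = 51 degrees = 0.890118 rad
cos(51 deg) = 0.6293
sin(51 deg) = 0.7771
exp(theta*B) = 0.6293 + 0.7771*B


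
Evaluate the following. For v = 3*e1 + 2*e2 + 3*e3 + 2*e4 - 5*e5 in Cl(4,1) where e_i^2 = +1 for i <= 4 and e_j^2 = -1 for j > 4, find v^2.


v^2 = sum of c_i^2 * e_i^2
Positive signature terms (e_i^2 = +1): 3^2 + 2^2 + 3^2 + 2^2 = 26
Negative signature terms (e_j^2 = -1): (-5)^2 = 25
v^2 = 26 - 25 = 1


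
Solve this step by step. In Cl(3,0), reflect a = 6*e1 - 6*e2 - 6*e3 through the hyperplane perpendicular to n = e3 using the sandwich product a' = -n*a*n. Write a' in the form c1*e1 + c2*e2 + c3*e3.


Reflection formula: a' = -n*a*n, with n = e3 (unit vector, n^2 = 1).
For reflection through hyperplane perp to e3:
The component along e3 flips sign, others stay.
a = (6, -6, -6)
a' = (6, -6, 6)
a' = 6*e1 - 6*e2 + 6*e3


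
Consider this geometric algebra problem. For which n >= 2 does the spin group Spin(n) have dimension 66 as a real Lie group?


dim Spin(n) = dim so(n) = n(n-1)/2.
Solve n(n-1)/2 = 66, i.e. n^2 - n - 132 = 0.
Discriminant = 1 + 8*66 = 529
n = (1 + sqrt(529))/2 = (1 + 23)/2 = 12


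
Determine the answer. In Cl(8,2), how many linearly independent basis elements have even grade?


Even subalgebra dimension = 2^(n-1)
n = 8 + 2 = 10
2^(10 - 1) = 2^9 = 512
Verification: sum of C(10,k) for even k = 1 + 45 + 210 + 210 + 45 + 1 = 512
Result = 512


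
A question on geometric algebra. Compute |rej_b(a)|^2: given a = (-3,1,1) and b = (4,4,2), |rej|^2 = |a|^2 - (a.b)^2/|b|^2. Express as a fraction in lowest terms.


|a|^2 = (-3)^2 + 1^2 + 1^2 = 11
|b|^2 = 4^2 + 4^2 + 2^2 = 36
a . b = (-3)*4 + 1*4 + 1*2 = -6
(a.b)^2 = (-6)^2 = 36
|rej|^2 = 11 - 36/36
= (396 - 36)/36
= 360/36
In lowest terms: 10/1


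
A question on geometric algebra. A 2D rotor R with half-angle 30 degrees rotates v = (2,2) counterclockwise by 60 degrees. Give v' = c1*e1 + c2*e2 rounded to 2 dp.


Rotor R = cos(30deg) - sin(30deg)*e12
Rotation angle theta = 2 * 30 = 60 degrees
v' = R*v*~R rotates v by theta.
cos(60deg) = 0.5000, sin(60deg) = 0.8660
v'_1 = 2*cos(60deg) - 2*sin(60deg)
= 2*0.5000 - 2*0.8660
= -0.73
v'_2 = 2*sin(60deg) + 2*cos(60deg)
= 2*0.8660 + 2*0.5000
= 2.73
v' = -0.73*e1 + 2.73*e2


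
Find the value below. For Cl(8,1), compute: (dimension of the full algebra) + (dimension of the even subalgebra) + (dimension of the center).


n = 8 + 1 = 9
Total dim = 2^9 = 512
Even subalgebra dim = 2^8 = 256
n is odd, so center dim = 2
Sum = 512 + 256 + 2 = 770


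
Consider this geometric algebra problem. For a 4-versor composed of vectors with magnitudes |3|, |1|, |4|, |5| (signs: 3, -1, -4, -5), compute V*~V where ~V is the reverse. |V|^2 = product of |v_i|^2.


Each vector v_i has |v_i|^2 = s_i^2
Squared scales: 3^2 = 9, (-1)^2 = 1, (-4)^2 = 16, (-5)^2 = 25
|V|^2 = 9 * 1 * 16 * 25
= 3600
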